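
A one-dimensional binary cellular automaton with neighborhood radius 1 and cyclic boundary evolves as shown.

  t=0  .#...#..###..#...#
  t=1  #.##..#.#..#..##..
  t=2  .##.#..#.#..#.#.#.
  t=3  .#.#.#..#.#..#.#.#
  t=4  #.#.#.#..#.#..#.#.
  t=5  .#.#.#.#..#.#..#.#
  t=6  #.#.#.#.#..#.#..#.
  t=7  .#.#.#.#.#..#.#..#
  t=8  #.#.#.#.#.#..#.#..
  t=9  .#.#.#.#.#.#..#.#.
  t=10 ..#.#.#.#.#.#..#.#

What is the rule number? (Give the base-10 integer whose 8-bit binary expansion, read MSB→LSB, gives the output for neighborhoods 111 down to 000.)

  [7] ### => .  t=0,i=9
  [6] ##. => .  t=0,i=10
  [5] #.# => #  t=0,i=0
  [4] #.. => #  t=0,i=2
  [3] .## => #  t=0,i=8
  [2] .#. => .  t=0,i=1
  [1] ..# => .  t=0,i=4
  [0] ... => #  t=0,i=3
  bits 00111001 = 57

57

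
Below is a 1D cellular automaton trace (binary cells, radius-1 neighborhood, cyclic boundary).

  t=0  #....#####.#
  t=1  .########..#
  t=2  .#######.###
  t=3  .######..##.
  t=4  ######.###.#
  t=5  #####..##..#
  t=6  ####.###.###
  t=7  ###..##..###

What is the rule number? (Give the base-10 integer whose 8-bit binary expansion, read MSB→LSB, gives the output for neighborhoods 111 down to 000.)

159

  nb ###: next=#  (t=0,i=6, bit7=1)
  nb ##.: next=.  (t=0,i=0, bit6=0)
  nb #.#: next=.  (t=0,i=10, bit5=0)
  nb #..: next=#  (t=0,i=1, bit4=1)
  nb .##: next=#  (t=0,i=5, bit3=1)
  nb .#.: next=#  (t=1,i=11, bit2=1)
  nb ..#: next=#  (t=0,i=4, bit1=1)
  nb ...: next=#  (t=0,i=2, bit0=1)
  bits 10011111 = 159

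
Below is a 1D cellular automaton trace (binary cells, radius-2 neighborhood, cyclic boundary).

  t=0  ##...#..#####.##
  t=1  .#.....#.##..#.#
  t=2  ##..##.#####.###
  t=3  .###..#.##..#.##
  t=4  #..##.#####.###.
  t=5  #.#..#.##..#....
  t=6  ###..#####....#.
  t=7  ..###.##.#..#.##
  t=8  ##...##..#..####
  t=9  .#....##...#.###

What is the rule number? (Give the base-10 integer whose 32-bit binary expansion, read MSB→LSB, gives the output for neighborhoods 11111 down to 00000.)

2591595555

  nb #####: next=#  (t=0,i=10, bit31=1)
  nb ####.: next=.  (t=0,i=0, bit30=0)
  nb ###.#: next=.  (t=0,i=12, bit29=0)
  nb ###..: next=#  (t=0,i=1, bit28=1)
  nb ##.##: next=#  (t=0,i=13, bit27=1)
  nb ##.#.: next=.  (t=4,i=15, bit26=0)
  nb ##..#: next=#  (t=1,i=11, bit25=1)
  nb ##...: next=.  (t=0,i=2, bit24=0)
  nb #.###: next=.  (t=0,i=14, bit23=0)
  nb #.##.: next=#  (t=1,i=9, bit22=1)
  nb #.#.#: next=#  (t=1,i=15, bit21=1)
  nb #.#..: next=#  (t=1,i=1, bit20=1)
  nb #..##: next=#  (t=0,i=7, bit19=1)
  nb #..#.: next=.  (t=1,i=12, bit18=0)
  nb #...#: next=.  (t=0,i=3, bit17=0)
  nb #....: next=.  (t=1,i=3, bit16=0)
  nb .####: next=#  (t=0,i=9, bit15=1)
  nb .###.: next=.  (t=3,i=2, bit14=0)
  nb .##.#: next=.  (t=2,i=5, bit13=0)
  nb .##..: next=#  (t=1,i=10, bit12=1)
  nb .#.##: next=#  (t=1,i=8, bit11=1)
  nb .#.#.: next=#  (t=1,i=0, bit10=1)
  nb .#..#: next=.  (t=0,i=6, bit9=0)
  nb .#...: next=.  (t=1,i=2, bit8=0)
  nb ..###: next=.  (t=0,i=8, bit7=0)
  nb ..##.: next=.  (t=2,i=4, bit6=0)
  nb ..#.#: next=#  (t=1,i=7, bit5=1)
  nb ..#..: next=.  (t=0,i=5, bit4=0)
  nb ...##: next=.  (t=8,i=4, bit3=0)
  nb ...#.: next=.  (t=0,i=4, bit2=0)
  nb ....#: next=#  (t=1,i=5, bit1=1)
  nb .....: next=#  (t=1,i=4, bit0=1)
  bits 10011010011110001001110000100011 = 2591595555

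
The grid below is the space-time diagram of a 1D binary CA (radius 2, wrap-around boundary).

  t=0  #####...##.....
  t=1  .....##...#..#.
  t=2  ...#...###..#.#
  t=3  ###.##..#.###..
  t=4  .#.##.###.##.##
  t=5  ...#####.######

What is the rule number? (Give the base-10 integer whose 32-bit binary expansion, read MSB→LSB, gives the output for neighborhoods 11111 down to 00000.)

198074662

  [31] ##### => .  t=0,i=2
  [30] ####. => .  t=0,i=3
  [29] ###.# => .  t=3,i=2
  [28] ###.. => .  t=0,i=4
  [27] ##.## => #  t=3,i=3
  [26] ##.#. => .  t=4,i=0
  [25] ##..# => #  t=2,i=10
  [24] ##... => #  t=0,i=5
  [23] #.### => #  t=3,i=10
  [22] #.##. => #  t=3,i=4
  [21] #.#.# => .  t=4,i=1
  [20] #.#.. => .  t=2,i=14
  [19] #..## => #  t=3,i=14
  [18] #..#. => #  t=1,i=12
  [17] #...# => #  t=0,i=6
  [16] #.... => .  t=0,i=11
  [15] .#### => .  t=0,i=1
  [14] .###. => #  t=2,i=8
  [13] .##.# => #  t=4,i=4
  [12] .##.. => .  t=0,i=9
  [11] .#.## => .  t=3,i=9
  [10] .#.#. => .  t=2,i=13
  [9] .#..# => .  t=1,i=11
  [8] .#... => #  t=1,i=14
  [7] ..### => .  t=0,i=0
  [6] ..##. => .  t=0,i=8
  [5] ..#.# => #  t=2,i=12
  [4] ..#.. => .  t=1,i=10
  [3] ...## => .  t=0,i=7
  [2] ...#. => #  t=1,i=9
  [1] ....# => #  t=0,i=13
  [0] ..... => .  t=0,i=12
  bits 00001011110011100110000100100110 = 198074662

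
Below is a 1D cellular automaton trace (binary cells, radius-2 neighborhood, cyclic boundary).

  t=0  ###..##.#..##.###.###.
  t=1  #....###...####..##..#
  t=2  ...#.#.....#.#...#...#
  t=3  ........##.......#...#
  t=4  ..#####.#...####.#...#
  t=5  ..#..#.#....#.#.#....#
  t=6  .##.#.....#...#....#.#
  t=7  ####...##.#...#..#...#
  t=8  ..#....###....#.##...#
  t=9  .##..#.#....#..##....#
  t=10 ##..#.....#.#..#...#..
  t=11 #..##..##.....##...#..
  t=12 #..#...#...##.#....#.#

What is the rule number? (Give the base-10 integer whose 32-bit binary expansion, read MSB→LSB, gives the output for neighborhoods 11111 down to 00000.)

1290021075

  #####|.  b31=0 t=4,i=4
  ####.|#  b30=1 t=1,i=13
  ###.#|.  b29=0 t=0,i=16
  ###..|.  b28=0 t=0,i=2
  ##.##|#  b27=1 t=0,i=13
  ##.#.|#  b26=1 t=0,i=7
  ##..#|.  b25=0 t=0,i=3
  ##...|.  b24=0 t=1,i=1
  #.###|#  b23=1 t=0,i=0
  #.##.|#  b22=1 t=6,i=1
  #.#.#|#  b21=1 t=5,i=14
  #.#..|.  b20=0 t=0,i=8
  #..##|.  b19=0 t=0,i=4
  #..#.|#  b18=1 t=5,i=1
  #...#|.  b17=0 t=1,i=9
  #....|.  b16=0 t=1,i=2
  .####|.  b15=0 t=1,i=12
  .###.|.  b14=0 t=0,i=1
  .##.#|#  b13=1 t=0,i=6
  .##..|.  b12=0 t=1,i=0
  .#.##|#  b11=1 t=6,i=0
  .#.#.|.  b10=0 t=2,i=4
  .#..#|.  b9=0 t=0,i=9
  .#...|.  b8=0 t=2,i=0
  ..###|#  b7=1 t=1,i=5
  ..##.|#  b6=1 t=0,i=5
  ..#.#|.  b5=0 t=2,i=3
  ..#..|#  b4=1 t=2,i=17
  ...##|.  b3=0 t=1,i=4
  ...#.|.  b2=0 t=2,i=2
  ....#|#  b1=1 t=1,i=3
  .....|#  b0=1 t=2,i=8
  bits 01001100111001000010100011010011 = 1290021075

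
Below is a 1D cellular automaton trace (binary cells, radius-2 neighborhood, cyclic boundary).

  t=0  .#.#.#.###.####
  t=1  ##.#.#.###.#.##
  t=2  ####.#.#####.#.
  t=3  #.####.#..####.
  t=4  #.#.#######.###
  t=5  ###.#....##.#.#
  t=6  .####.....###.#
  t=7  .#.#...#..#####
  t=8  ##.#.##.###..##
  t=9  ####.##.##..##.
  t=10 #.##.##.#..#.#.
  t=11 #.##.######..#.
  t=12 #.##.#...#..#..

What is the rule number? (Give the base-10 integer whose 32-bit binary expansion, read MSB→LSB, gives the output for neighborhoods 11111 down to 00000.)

  #####|.  b31=0 t=2,i=9
  ####.|#  b30=1 t=0,i=13
  ###.#|#  b29=1 t=0,i=9
  ###..|.  b28=0 t=6,i=4
  ##.##|.  b27=0 t=0,i=10
  ##.#.|#  b26=1 t=0,i=0
  ##..#|.  b25=0 t=8,i=11
  ##...|.  b24=0 t=6,i=5
  #.###|#  b23=1 t=0,i=7
  #.##.|#  b22=1 t=8,i=5
  #.#.#|#  b21=1 t=0,i=1
  #.#..|#  b20=1 t=3,i=7
  #..##|#  b19=1 t=3,i=9
  #..#.|#  b18=1 t=10,i=10
  #...#|#  b17=1 t=7,i=5
  #....|.  b16=0 t=5,i=6
  .####|.  b15=0 t=0,i=12
  .###.|#  b14=1 t=0,i=8
  .##.#|#  b13=1 t=5,i=10
  .##..|.  b12=0 t=9,i=9
  .#.##|.  b11=0 t=0,i=6
  .#.#.|.  b10=0 t=0,i=2
  .#..#|#  b9=1 t=3,i=8
  .#...|.  b8=0 t=5,i=5
  ..###|#  b7=1 t=3,i=10
  ..##.|.  b6=0 t=5,i=9
  ..#.#|.  b5=0 t=10,i=11
  ..#..|.  b4=0 t=7,i=7
  ...##|.  b3=0 t=5,i=8
  ...#.|#  b2=1 t=7,i=6
  ....#|.  b1=0 t=5,i=7
  .....|#  b0=1 t=6,i=7
  bits 01100100111111100110001010000101 = 1694392965

1694392965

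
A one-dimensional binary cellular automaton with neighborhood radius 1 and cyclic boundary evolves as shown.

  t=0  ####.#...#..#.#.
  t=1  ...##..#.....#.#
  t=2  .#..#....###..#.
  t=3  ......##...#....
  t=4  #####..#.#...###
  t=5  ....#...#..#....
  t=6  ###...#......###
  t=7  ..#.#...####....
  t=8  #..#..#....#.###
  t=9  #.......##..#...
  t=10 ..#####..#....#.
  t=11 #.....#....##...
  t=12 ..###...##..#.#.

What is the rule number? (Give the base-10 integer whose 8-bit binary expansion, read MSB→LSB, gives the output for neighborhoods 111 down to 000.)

  ###|.  b7=0 t=0,i=1
  ##.|#  b6=1 t=0,i=3
  #.#|#  b5=1 t=0,i=4
  #..|.  b4=0 t=0,i=6
  .##|.  b3=0 t=0,i=0
  .#.|.  b2=0 t=0,i=5
  ..#|.  b1=0 t=0,i=8
  ...|#  b0=1 t=0,i=7
  bits 01100001 = 97

97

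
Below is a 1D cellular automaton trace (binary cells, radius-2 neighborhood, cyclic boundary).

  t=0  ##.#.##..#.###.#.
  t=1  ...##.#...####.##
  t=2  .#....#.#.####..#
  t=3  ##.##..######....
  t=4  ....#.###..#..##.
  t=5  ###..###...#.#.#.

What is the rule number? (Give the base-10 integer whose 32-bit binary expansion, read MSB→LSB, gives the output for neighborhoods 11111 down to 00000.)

  [31] ##### => .  t=3,i=9
  [30] ####. => #  t=1,i=12
  [29] ###.# => #  t=0,i=13
  [28] ###.. => .  t=2,i=13
  [27] ##.## => .  t=1,i=14
  [26] ##.#. => .  t=0,i=2
  [25] ##..# => .  t=0,i=7
  [24] ##... => .  t=1,i=0
  [23] #.### => #  t=0,i=11
  [22] #.##. => .  t=0,i=0
  [21] #.#.# => #  t=0,i=3
  [20] #.#.. => #  t=1,i=6
  [19] #..## => #  t=3,i=6
  [18] #..#. => .  t=0,i=8
  [17] #...# => #  t=1,i=1
  [16] #.... => #  t=2,i=3
  [15] .#### => #  t=1,i=11
  [14] .###. => #  t=0,i=12
  [13] .##.# => .  t=0,i=1
  [12] .##.. => #  t=0,i=6
  [11] .#.## => #  t=0,i=4
  [10] .#.#. => #  t=2,i=0
  [9] .#..# => .  t=4,i=12
  [8] .#... => .  t=1,i=7
  [7] ..### => #  t=1,i=10
  [6] ..##. => .  t=1,i=3
  [5] ..#.# => .  t=0,i=9
  [4] ..#.. => #  t=4,i=11
  [3] ...## => .  t=1,i=2
  [2] ...#. => .  t=2,i=5
  [1] ....# => #  t=2,i=4
  [0] ..... => #  t=4,i=1
  bits 01100000101110111101110010010011 = 1622924435

1622924435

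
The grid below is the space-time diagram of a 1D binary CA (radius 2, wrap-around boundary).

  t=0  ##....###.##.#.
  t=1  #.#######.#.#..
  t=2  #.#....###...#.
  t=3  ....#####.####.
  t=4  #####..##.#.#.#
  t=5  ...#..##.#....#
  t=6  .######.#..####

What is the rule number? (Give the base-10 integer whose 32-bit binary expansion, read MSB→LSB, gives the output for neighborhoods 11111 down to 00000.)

  ##### -> .   bit 31 = 0  t=1,i=4
  ####. -> #   bit 30 = 1  t=1,i=7
  ###.# -> #   bit 29 = 1  t=0,i=8
  ###.. -> .   bit 28 = 0  t=2,i=9
  ##.## -> .   bit 27 = 0  t=0,i=9
  ##.#. -> #   bit 26 = 1  t=0,i=12
  ##..# -> .   bit 25 = 0  t=4,i=5
  ##... -> #   bit 24 = 1  t=0,i=2
  #.### -> #   bit 23 = 1  t=1,i=2
  #.##. -> #   bit 22 = 1  t=0,i=0
  #.#.# -> .   bit 21 = 0  t=0,i=13
  #.#.. -> .   bit 20 = 0  t=1,i=12
  #..## -> #   bit 19 = 1  t=4,i=6
  #..#. -> .   bit 18 = 0  t=1,i=14
  #...# -> #   bit 17 = 1  t=2,i=11
  #.... -> #   bit 16 = 1  t=0,i=3
  .#### -> .   bit 15 = 0  t=1,i=3
  .###. -> #   bit 14 = 1  t=0,i=7
  .##.# -> .   bit 13 = 0  t=0,i=11
  .##.. -> .   bit 12 = 0  t=0,i=1
  .#.## -> .   bit 11 = 0  t=0,i=14
  .#.#. -> .   bit 10 = 0  t=1,i=11
  .#..# -> #   bit 9 = 1  t=1,i=13
  .#... -> .   bit 8 = 0  t=2,i=3
  ..### -> #   bit 7 = 1  t=0,i=6
  ..##. -> #   bit 6 = 1  t=4,i=7
  ..#.# -> #   bit 5 = 1  t=1,i=0
  ..#.. -> #   bit 4 = 1  t=5,i=3
  ...## -> #   bit 3 = 1  t=0,i=5
  ...#. -> #   bit 2 = 1  t=2,i=12
  ....# -> #   bit 1 = 1  t=0,i=4
  ..... -> #   bit 0 = 1  t=3,i=1
  bits 01100101110010110100001011111111 = 1707819775

1707819775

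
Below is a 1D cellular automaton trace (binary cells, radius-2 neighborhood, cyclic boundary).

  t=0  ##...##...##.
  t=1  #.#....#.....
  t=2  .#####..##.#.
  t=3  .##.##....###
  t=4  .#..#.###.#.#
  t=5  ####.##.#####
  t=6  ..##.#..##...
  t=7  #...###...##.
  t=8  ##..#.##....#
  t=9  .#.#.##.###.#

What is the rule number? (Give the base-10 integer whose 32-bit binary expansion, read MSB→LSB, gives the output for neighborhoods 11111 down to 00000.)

1979027330

  [31] ##### => .  t=2,i=3
  [30] ####. => #  t=2,i=4
  [29] ###.# => #  t=3,i=12
  [28] ###.. => #  t=2,i=5
  [27] ##.## => .  t=0,i=12
  [26] ##.#. => #  t=2,i=10
  [25] ##..# => .  t=2,i=6
  [24] ##... => #  t=0,i=2
  [23] #.### => #  t=4,i=6
  [22] #.##. => #  t=0,i=0
  [21] #.#.# => #  t=4,i=10
  [20] #.#.. => #  t=1,i=2
  [19] #..## => .  t=2,i=0
  [18] #..#. => #  t=4,i=3
  [17] #...# => .  t=0,i=3
  [16] #.... => #  t=1,i=4
  [15] .#### => #  t=2,i=2
  [14] .###. => .  t=3,i=11
  [13] .##.# => .  t=0,i=11
  [12] .##.. => .  t=0,i=1
  [11] .#.## => #  t=4,i=5
  [10] .#.#. => #  t=1,i=1
  [9] .#..# => #  t=2,i=12
  [8] .#... => #  t=1,i=3
  [7] ..### => #  t=2,i=1
  [6] ..##. => .  t=0,i=5
  [5] ..#.# => .  t=1,i=0
  [4] ..#.. => .  t=1,i=7
  [3] ...## => .  t=0,i=4
  [2] ...#. => .  t=1,i=6
  [1] ....# => #  t=1,i=5
  [0] ..... => .  t=1,i=10
  bits 01110101111101011000111110000010 = 1979027330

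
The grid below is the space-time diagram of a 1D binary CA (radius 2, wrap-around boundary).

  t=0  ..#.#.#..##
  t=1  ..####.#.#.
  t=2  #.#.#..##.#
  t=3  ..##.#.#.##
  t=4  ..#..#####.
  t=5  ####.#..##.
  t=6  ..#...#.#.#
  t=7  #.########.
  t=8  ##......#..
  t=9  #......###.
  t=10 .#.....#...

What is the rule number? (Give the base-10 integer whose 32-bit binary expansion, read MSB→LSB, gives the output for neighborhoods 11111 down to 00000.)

1482821620

  nb #####: next=.  (t=4,i=7, bit31=0)
  nb ####.: next=#  (t=1,i=4, bit30=1)
  nb ###.#: next=.  (t=1,i=5, bit29=0)
  nb ###..: next=#  (t=4,i=9, bit28=1)
  nb ##.##: next=#  (t=2,i=9, bit27=1)
  nb ##.#.: next=.  (t=1,i=6, bit26=0)
  nb ##..#: next=.  (t=0,i=0, bit25=0)
  nb ##...: next=.  (t=4,i=10, bit24=0)
  nb #.###: next=.  (t=5,i=0, bit23=0)
  nb #.##.: next=#  (t=2,i=10, bit22=1)
  nb #.#.#: next=#  (t=0,i=4, bit21=1)
  nb #.#..: next=.  (t=0,i=6, bit20=0)
  nb #..##: next=.  (t=0,i=8, bit19=0)
  nb #..#.: next=.  (t=0,i=1, bit18=0)
  nb #...#: next=#  (t=1,i=0, bit17=1)
  nb #....: next=.  (t=8,i=3, bit16=0)
  nb .####: next=.  (t=1,i=3, bit15=0)
  nb .###.: next=.  (t=9,i=8, bit14=0)
  nb .##.#: next=.  (t=2,i=0, bit13=0)
  nb .##..: next=.  (t=0,i=10, bit12=0)
  nb .#.##: next=#  (t=3,i=8, bit11=1)
  nb .#.#.: next=#  (t=0,i=3, bit10=1)
  nb .#..#: next=#  (t=0,i=7, bit9=1)
  nb .#...: next=#  (t=1,i=10, bit8=1)
  nb ..###: next=#  (t=1,i=2, bit7=1)
  nb ..##.: next=#  (t=0,i=9, bit6=1)
  nb ..#.#: next=#  (t=0,i=2, bit5=1)
  nb ..#..: next=#  (t=4,i=2, bit4=1)
  nb ...##: next=.  (t=1,i=1, bit3=0)
  nb ...#.: next=#  (t=4,i=1, bit2=1)
  nb ....#: next=.  (t=8,i=6, bit1=0)
  nb .....: next=.  (t=8,i=4, bit0=0)
  bits 01011000011000100000111111110100 = 1482821620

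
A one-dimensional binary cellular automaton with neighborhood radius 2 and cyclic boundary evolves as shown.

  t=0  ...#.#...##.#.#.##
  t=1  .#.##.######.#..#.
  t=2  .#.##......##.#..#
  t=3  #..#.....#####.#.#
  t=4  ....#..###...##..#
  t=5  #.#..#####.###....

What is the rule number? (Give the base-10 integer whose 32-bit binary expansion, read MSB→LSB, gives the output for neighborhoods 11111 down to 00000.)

  #####|.  b31=0 t=1,i=8
  ####.|.  b30=0 t=1,i=10
  ###.#|#  b29=1 t=1,i=11
  ###..|#  b28=1 t=4,i=9
  ##.##|.  b27=0 t=1,i=5
  ##.#.|#  b26=1 t=0,i=11
  ##..#|.  b25=0 t=3,i=1
  ##...|.  b24=0 t=0,i=0
  #.###|.  b23=0 t=1,i=6
  #.##.|#  b22=1 t=0,i=16
  #.#.#|.  b21=0 t=0,i=12
  #.#..|.  b20=0 t=0,i=5
  #..##|#  b19=1 t=4,i=6
  #..#.|.  b18=0 t=1,i=0
  #...#|#  b17=1 t=0,i=1
  #....|.  b16=0 t=2,i=6
  .####|.  b15=0 t=1,i=7
  .###.|#  b14=1 t=4,i=8
  .##.#|#  b13=1 t=0,i=10
  .##..|.  b12=0 t=0,i=17
  .#.##|.  b11=0 t=0,i=15
  .#.#.|#  b10=1 t=0,i=4
  .#..#|#  b9=1 t=1,i=14
  .#...|#  b8=1 t=0,i=6
  ..###|#  b7=1 t=3,i=9
  ..##.|#  b6=1 t=0,i=9
  ..#.#|#  b5=1 t=0,i=3
  ..#..|.  b4=0 t=1,i=16
  ...##|#  b3=1 t=0,i=8
  ...#.|.  b2=0 t=0,i=2
  ....#|#  b1=1 t=2,i=9
  .....|.  b0=0 t=2,i=7
  bits 00110100010010100110011111101010 = 877291498

877291498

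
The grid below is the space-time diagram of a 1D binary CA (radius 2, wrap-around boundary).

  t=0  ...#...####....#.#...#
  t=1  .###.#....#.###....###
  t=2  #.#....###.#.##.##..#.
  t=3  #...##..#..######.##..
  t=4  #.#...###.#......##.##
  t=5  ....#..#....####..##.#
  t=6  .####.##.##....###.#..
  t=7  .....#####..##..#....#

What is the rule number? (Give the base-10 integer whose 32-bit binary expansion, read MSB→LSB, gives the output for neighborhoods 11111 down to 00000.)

  #####|.  b31=0 t=3,i=13
  ####.|.  b30=0 t=0,i=9
  ###.#|.  b29=0 t=1,i=3
  ###..|#  b28=1 t=0,i=10
  ##.##|#  b27=1 t=1,i=0
  ##.#.|.  b26=0 t=1,i=4
  ##..#|#  b25=1 t=2,i=18
  ##...|.  b24=0 t=0,i=11
  #.###|.  b23=0 t=1,i=1
  #.##.|#  b22=1 t=2,i=13
  #.#.#|#  b21=1 t=2,i=0
  #.#..|.  b20=0 t=0,i=17
  #..##|#  b19=1 t=3,i=10
  #..#.|#  b18=1 t=2,i=19
  #...#|#  b17=1 t=0,i=1
  #....|#  b16=1 t=0,i=12
  .####|.  b15=0 t=0,i=8
  .###.|#  b14=1 t=1,i=2
  .##.#|#  b13=1 t=2,i=14
  .##..|.  b12=0 t=2,i=17
  .#.##|#  b11=1 t=1,i=11
  .#.#.|.  b10=0 t=0,i=16
  .#..#|.  b9=0 t=3,i=9
  .#...|.  b8=0 t=0,i=0
  ..###|.  b7=0 t=0,i=7
  ..##.|.  b6=0 t=3,i=4
  ..#.#|.  b5=0 t=0,i=15
  ..#..|#  b4=1 t=0,i=3
  ...##|.  b3=0 t=0,i=6
  ...#.|#  b2=1 t=0,i=2
  ....#|#  b1=1 t=0,i=13
  .....|#  b0=1 t=4,i=13
  bits 00011010011011110110100000010111 = 443508759

443508759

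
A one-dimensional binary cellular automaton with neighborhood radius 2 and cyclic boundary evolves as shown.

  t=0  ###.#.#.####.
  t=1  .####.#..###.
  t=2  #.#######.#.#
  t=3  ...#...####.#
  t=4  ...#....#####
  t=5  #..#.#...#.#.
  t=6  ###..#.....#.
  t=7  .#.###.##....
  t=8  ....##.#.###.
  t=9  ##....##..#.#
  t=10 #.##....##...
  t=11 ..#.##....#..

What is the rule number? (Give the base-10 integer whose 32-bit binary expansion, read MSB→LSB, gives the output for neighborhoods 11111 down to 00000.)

1736294929

  [31] ##### => .  t=2,i=4
  [30] ####. => #  t=0,i=10
  [29] ###.# => #  t=0,i=2
  [28] ###.. => .  t=1,i=11
  [27] ##.## => .  t=0,i=12
  [26] ##.#. => #  t=0,i=3
  [25] ##..# => #  t=1,i=12
  [24] ##... => #  t=4,i=0
  [23] #.### => .  t=0,i=0
  [22] #.##. => #  t=2,i=12
  [21] #.#.# => #  t=0,i=4
  [20] #.#.. => #  t=1,i=6
  [19] #..## => #  t=1,i=0
  [18] #..#. => #  t=5,i=2
  [17] #...# => .  t=3,i=1
  [16] #.... => #  t=4,i=5
  [15] .#### => #  t=0,i=9
  [14] .###. => #  t=0,i=1
  [13] .##.# => .  t=2,i=0
  [12] .##.. => .  t=7,i=8
  [11] .#.## => .  t=0,i=7
  [10] .#.#. => .  t=0,i=5
  [9] .#..# => #  t=1,i=7
  [8] .#... => .  t=3,i=0
  [7] ..### => .  t=1,i=1
  [6] ..##. => .  t=8,i=4
  [5] ..#.# => .  t=5,i=3
  [4] ..#.. => #  t=3,i=3
  [3] ...## => .  t=3,i=6
  [2] ...#. => .  t=3,i=2
  [1] ....# => .  t=4,i=6
  [0] ..... => #  t=6,i=8
  bits 01100111011111011100001000010001 = 1736294929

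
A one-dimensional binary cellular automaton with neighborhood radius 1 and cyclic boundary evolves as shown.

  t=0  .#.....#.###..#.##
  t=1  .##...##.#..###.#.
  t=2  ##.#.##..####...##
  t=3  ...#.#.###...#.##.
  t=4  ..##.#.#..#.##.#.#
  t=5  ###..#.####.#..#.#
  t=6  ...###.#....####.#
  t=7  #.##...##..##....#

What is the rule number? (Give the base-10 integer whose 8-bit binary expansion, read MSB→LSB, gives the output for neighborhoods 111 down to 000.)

30

  [7] ### => .  t=0,i=10
  [6] ##. => .  t=0,i=11
  [5] #.# => .  t=0,i=0
  [4] #.. => #  t=0,i=2
  [3] .## => #  t=0,i=9
  [2] .#. => #  t=0,i=1
  [1] ..# => #  t=0,i=6
  [0] ... => .  t=0,i=3
  bits 00011110 = 30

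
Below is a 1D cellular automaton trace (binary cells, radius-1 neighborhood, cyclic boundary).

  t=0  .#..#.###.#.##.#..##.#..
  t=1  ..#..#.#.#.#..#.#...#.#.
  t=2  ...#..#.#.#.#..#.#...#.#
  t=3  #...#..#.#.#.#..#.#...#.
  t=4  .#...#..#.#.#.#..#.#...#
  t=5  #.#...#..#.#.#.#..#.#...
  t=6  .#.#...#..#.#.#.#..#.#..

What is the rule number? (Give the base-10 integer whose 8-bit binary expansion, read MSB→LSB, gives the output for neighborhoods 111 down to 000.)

  [7] ### => #  t=0,i=7
  [6] ##. => .  t=0,i=8
  [5] #.# => #  t=0,i=5
  [4] #.. => #  t=0,i=2
  [3] .## => .  t=0,i=6
  [2] .#. => .  t=0,i=1
  [1] ..# => .  t=0,i=0
  [0] ... => .  t=0,i=23
  bits 10110000 = 176

176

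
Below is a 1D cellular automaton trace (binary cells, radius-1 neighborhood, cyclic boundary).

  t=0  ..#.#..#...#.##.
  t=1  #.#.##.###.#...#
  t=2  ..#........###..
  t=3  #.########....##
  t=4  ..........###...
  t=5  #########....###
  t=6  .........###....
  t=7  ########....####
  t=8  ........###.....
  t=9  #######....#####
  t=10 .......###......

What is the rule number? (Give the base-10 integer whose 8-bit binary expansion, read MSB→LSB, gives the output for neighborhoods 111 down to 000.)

  [7] ### => .  t=1,i=8
  [6] ##. => .  t=0,i=14
  [5] #.# => .  t=0,i=3
  [4] #.. => #  t=0,i=5
  [3] .## => .  t=0,i=13
  [2] .#. => #  t=0,i=2
  [1] ..# => .  t=0,i=1
  [0] ... => #  t=0,i=0
  bits 00010101 = 21

21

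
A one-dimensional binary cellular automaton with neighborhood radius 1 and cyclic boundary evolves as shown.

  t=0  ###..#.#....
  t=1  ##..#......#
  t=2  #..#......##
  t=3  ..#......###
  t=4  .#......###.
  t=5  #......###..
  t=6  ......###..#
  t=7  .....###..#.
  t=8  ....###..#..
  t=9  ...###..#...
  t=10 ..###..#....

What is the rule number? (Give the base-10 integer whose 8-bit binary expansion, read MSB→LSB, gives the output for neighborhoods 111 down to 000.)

138

  nb ###: next=#  (t=0,i=1, bit7=1)
  nb ##.: next=.  (t=0,i=2, bit6=0)
  nb #.#: next=.  (t=0,i=6, bit5=0)
  nb #..: next=.  (t=0,i=3, bit4=0)
  nb .##: next=#  (t=0,i=0, bit3=1)
  nb .#.: next=.  (t=0,i=5, bit2=0)
  nb ..#: next=#  (t=0,i=4, bit1=1)
  nb ...: next=.  (t=0,i=9, bit0=0)
  bits 10001010 = 138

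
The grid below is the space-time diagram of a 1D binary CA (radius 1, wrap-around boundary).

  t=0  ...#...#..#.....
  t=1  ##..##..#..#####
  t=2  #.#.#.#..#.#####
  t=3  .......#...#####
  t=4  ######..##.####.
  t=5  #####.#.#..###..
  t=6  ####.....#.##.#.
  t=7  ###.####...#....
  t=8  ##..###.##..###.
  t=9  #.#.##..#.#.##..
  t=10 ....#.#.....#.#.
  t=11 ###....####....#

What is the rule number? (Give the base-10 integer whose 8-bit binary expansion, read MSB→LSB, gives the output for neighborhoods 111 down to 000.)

153

  [7] ### => #  t=1,i=0
  [6] ##. => .  t=1,i=1
  [5] #.# => .  t=2,i=1
  [4] #.. => #  t=0,i=4
  [3] .## => #  t=1,i=4
  [2] .#. => .  t=0,i=3
  [1] ..# => .  t=0,i=2
  [0] ... => #  t=0,i=0
  bits 10011001 = 153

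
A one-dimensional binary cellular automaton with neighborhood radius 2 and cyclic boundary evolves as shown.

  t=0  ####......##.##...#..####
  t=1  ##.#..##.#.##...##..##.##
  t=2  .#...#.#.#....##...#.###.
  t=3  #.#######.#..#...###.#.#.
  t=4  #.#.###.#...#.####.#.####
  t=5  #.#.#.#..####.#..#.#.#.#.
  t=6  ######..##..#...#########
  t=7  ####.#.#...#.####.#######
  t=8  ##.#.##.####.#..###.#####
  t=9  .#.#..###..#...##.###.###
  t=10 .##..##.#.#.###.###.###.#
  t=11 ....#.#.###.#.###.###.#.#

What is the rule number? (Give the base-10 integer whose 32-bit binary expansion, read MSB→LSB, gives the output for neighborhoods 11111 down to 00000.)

  [31] ##### => #  t=0,i=0
  [30] ####. => .  t=0,i=2
  [29] ###.# => #  t=1,i=1
  [28] ###.. => #  t=0,i=3
  [27] ##.## => #  t=0,i=12
  [26] ##.#. => .  t=1,i=2
  [25] ##..# => .  t=1,i=18
  [24] ##... => .  t=0,i=4
  [23] #.### => #  t=1,i=23
  [22] #.##. => .  t=0,i=13
  [21] #.#.# => #  t=1,i=9
  [20] #.#.. => .  t=1,i=3
  [19] #..## => #  t=0,i=20
  [18] #..#. => #  t=2,i=0
  [17] #...# => #  t=0,i=16
  [16] #.... => .  t=0,i=5
  [15] .#### => .  t=0,i=22
  [14] .###. => .  t=2,i=22
  [13] .##.# => #  t=0,i=11
  [12] .##.. => .  t=0,i=14
  [11] .#.## => .  t=1,i=10
  [10] .#.#. => #  t=2,i=6
  [9] .#..# => .  t=0,i=19
  [8] .#... => #  t=2,i=2
  [7] ..### => #  t=0,i=21
  [6] ..##. => .  t=0,i=10
  [5] ..#.# => #  t=2,i=5
  [4] ..#.. => .  t=0,i=18
  [3] ...## => #  t=0,i=9
  [2] ...#. => #  t=0,i=17
  [1] ....# => .  t=0,i=8
  [0] ..... => #  t=0,i=6
  bits 10111000101011100010010110101101 = 3098420653

3098420653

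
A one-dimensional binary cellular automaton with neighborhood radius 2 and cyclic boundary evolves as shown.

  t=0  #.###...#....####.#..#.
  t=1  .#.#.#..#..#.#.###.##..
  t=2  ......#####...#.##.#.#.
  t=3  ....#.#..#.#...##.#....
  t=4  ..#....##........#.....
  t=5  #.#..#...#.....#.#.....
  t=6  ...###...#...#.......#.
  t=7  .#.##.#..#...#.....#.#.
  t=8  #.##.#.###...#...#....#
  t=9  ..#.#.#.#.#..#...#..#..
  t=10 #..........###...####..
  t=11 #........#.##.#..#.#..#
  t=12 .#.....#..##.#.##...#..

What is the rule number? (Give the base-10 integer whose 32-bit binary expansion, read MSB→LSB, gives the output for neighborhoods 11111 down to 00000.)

1698974354

  #####|.  b31=0 t=2,i=8
  ####.|#  b30=1 t=0,i=15
  ###.#|#  b29=1 t=0,i=16
  ###..|.  b28=0 t=0,i=4
  ##.##|.  b27=0 t=1,i=18
  ##.#.|#  b26=1 t=0,i=17
  ##..#|.  b25=0 t=10,i=21
  ##...|#  b24=1 t=0,i=5
  #.###|.  b23=0 t=0,i=2
  #.##.|#  b22=1 t=1,i=19
  #.#.#|.  b21=0 t=0,i=0
  #.#..|.  b20=0 t=0,i=18
  #..##|.  b19=0 t=11,i=21
  #..#.|#  b18=1 t=0,i=20
  #...#|.  b17=0 t=0,i=6
  #....|.  b16=0 t=0,i=10
  .####|.  b15=0 t=0,i=14
  .###.|#  b14=1 t=0,i=3
  .##.#|.  b13=0 t=2,i=17
  .##..|.  b12=0 t=1,i=20
  .#.##|#  b11=1 t=0,i=1
  .#.#.|.  b10=0 t=0,i=22
  .#..#|#  b9=1 t=0,i=19
  .#...|.  b8=0 t=0,i=9
  ..###|#  b7=1 t=0,i=13
  ..##.|.  b6=0 t=3,i=15
  ..#.#|.  b5=0 t=0,i=21
  ..#..|#  b4=1 t=0,i=8
  ...##|.  b3=0 t=0,i=12
  ...#.|.  b2=0 t=0,i=7
  ....#|#  b1=1 t=0,i=11
  .....|.  b0=0 t=2,i=1
  bits 01100101010001000100101010010010 = 1698974354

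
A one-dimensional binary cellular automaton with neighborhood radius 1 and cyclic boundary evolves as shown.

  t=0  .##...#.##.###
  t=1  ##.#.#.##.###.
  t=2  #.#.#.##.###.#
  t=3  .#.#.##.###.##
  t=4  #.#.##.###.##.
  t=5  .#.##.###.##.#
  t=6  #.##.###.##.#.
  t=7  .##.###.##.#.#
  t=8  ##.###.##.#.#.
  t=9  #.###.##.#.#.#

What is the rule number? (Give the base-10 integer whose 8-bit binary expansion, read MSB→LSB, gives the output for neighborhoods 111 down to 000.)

  nb ###: next=#  (t=0,i=12, bit7=1)
  nb ##.: next=.  (t=0,i=2, bit6=0)
  nb #.#: next=#  (t=0,i=0, bit5=1)
  nb #..: next=#  (t=0,i=3, bit4=1)
  nb .##: next=#  (t=0,i=1, bit3=1)
  nb .#.: next=.  (t=0,i=6, bit2=0)
  nb ..#: next=#  (t=0,i=5, bit1=1)
  nb ...: next=.  (t=0,i=4, bit0=0)
  bits 10111010 = 186

186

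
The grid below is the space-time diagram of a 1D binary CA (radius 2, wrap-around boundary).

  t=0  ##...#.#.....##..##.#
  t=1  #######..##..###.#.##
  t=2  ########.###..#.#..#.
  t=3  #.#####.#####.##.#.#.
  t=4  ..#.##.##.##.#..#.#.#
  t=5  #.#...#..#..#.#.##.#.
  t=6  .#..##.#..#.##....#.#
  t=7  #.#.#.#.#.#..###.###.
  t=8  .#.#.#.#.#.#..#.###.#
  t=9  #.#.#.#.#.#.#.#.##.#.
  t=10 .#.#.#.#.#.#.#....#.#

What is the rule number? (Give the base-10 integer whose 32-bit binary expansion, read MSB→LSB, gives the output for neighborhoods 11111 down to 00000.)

  ##### -> #   bit 31 = 1  t=1,i=0
  ####. -> #   bit 30 = 1  t=1,i=5
  ###.# -> .   bit 29 = 0  t=1,i=15
  ###.. -> #   bit 28 = 1  t=0,i=1
  ##.## -> #   bit 27 = 1  t=0,i=19
  ##.#. -> #   bit 26 = 1  t=1,i=16
  ##..# -> #   bit 25 = 1  t=0,i=15
  ##... -> #   bit 24 = 1  t=0,i=2
  #.### -> #   bit 23 = 1  t=0,i=20
  #.##. -> .   bit 22 = 0  t=3,i=14
  #.#.# -> .   bit 21 = 0  t=1,i=17
  #.#.. -> .   bit 20 = 0  t=0,i=7
  #..## -> .   bit 19 = 0  t=0,i=16
  #..#. -> .   bit 18 = 0  t=2,i=13
  #...# -> #   bit 17 = 1  t=0,i=3
  #.... -> #   bit 16 = 1  t=0,i=9
  .#### -> .   bit 15 = 0  t=1,i=20
  .###. -> #   bit 14 = 1  t=0,i=0
  .##.# -> .   bit 13 = 0  t=0,i=18
  .##.. -> #   bit 12 = 1  t=0,i=14
  .#.## -> .   bit 11 = 0  t=1,i=18
  .#.#. -> #   bit 10 = 1  t=0,i=6
  .#..# -> #   bit 9 = 1  t=2,i=17
  .#... -> .   bit 8 = 0  t=0,i=8
  ..### -> .   bit 7 = 0  t=1,i=13
  ..##. -> #   bit 6 = 1  t=0,i=13
  ..#.# -> #   bit 5 = 1  t=0,i=5
  ..#.. -> .   bit 4 = 0  t=5,i=6
  ...## -> .   bit 3 = 0  t=0,i=12
  ...#. -> #   bit 2 = 1  t=0,i=4
  ....# -> .   bit 1 = 0  t=0,i=11
  ..... -> #   bit 0 = 1  t=0,i=10
  bits 11011111100000110101011001100101 = 3749926501

3749926501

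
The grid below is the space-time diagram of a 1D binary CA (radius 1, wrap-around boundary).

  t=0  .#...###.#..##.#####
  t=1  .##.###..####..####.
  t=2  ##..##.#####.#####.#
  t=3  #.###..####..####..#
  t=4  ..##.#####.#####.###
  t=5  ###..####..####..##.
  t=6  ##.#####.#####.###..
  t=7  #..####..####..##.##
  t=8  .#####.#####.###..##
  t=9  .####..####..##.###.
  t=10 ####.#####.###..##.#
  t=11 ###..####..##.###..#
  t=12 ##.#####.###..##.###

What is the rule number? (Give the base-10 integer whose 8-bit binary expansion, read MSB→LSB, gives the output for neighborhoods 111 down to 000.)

  nb ###: next=#  (t=0,i=6, bit7=1)
  nb ##.: next=.  (t=0,i=7, bit6=0)
  nb #.#: next=.  (t=0,i=0, bit5=0)
  nb #..: next=#  (t=0,i=2, bit4=1)
  nb .##: next=#  (t=0,i=5, bit3=1)
  nb .#.: next=#  (t=0,i=1, bit2=1)
  nb ..#: next=#  (t=0,i=4, bit1=1)
  nb ...: next=.  (t=0,i=3, bit0=0)
  bits 10011110 = 158

158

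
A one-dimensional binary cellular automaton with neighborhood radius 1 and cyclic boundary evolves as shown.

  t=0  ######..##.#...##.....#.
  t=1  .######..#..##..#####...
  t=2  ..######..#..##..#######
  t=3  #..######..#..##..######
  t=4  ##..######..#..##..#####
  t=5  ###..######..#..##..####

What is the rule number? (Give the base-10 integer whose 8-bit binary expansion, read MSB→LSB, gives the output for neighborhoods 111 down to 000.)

209

  ###|#  b7=1 t=0,i=1
  ##.|#  b6=1 t=0,i=5
  #.#|.  b5=0 t=0,i=10
  #..|#  b4=1 t=0,i=6
  .##|.  b3=0 t=0,i=0
  .#.|.  b2=0 t=0,i=11
  ..#|.  b1=0 t=0,i=7
  ...|#  b0=1 t=0,i=13
  bits 11010001 = 209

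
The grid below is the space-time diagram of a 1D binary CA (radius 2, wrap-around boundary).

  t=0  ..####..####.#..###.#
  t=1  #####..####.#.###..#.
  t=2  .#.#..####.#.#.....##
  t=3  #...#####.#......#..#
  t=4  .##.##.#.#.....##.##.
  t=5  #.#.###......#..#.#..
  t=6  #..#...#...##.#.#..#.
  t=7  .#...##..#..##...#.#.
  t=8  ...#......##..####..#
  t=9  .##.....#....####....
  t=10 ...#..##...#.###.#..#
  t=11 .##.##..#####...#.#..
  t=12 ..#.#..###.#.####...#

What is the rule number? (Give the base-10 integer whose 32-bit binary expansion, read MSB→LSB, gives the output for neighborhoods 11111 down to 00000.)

1162521254

  ##### -> .   bit 31 = 0  t=1,i=2
  ####. -> #   bit 30 = 1  t=0,i=4
  ###.# -> .   bit 29 = 0  t=0,i=11
  ###.. -> .   bit 28 = 0  t=0,i=5
  ##.## -> .   bit 27 = 0  t=4,i=3
  ##.#. -> #   bit 26 = 1  t=0,i=12
  ##..# -> .   bit 25 = 0  t=0,i=6
  ##... -> #   bit 24 = 1  t=3,i=1
  #.### -> .   bit 23 = 0  t=1,i=0
  #.##. -> #   bit 22 = 1  t=4,i=4
  #.#.# -> .   bit 21 = 0  t=1,i=12
  #.#.. -> .   bit 20 = 0  t=0,i=13
  #..## -> #   bit 19 = 1  t=0,i=1
  #..#. -> .   bit 18 = 0  t=1,i=18
  #...# -> #   bit 17 = 1  t=3,i=2
  #.... -> .   bit 16 = 0  t=2,i=15
  .#### -> #   bit 15 = 1  t=0,i=3
  .###. -> .   bit 14 = 0  t=0,i=17
  .##.# -> #   bit 13 = 1  t=2,i=20
  .##.. -> .   bit 12 = 0  t=3,i=0
  .#.## -> #   bit 11 = 1  t=1,i=13
  .#.#. -> .   bit 10 = 0  t=2,i=2
  .#..# -> #   bit 9 = 1  t=0,i=0
  .#... -> .   bit 8 = 0  t=2,i=14
  ..### -> #   bit 7 = 1  t=0,i=2
  ..##. -> .   bit 6 = 0  t=2,i=19
  ..#.# -> #   bit 5 = 1  t=1,i=19
  ..#.. -> .   bit 4 = 0  t=3,i=17
  ...## -> .   bit 3 = 0  t=2,i=18
  ...#. -> #   bit 2 = 1  t=3,i=16
  ....# -> #   bit 1 = 1  t=2,i=17
  ..... -> .   bit 0 = 0  t=2,i=16
  bits 01000101010010101010101010100110 = 1162521254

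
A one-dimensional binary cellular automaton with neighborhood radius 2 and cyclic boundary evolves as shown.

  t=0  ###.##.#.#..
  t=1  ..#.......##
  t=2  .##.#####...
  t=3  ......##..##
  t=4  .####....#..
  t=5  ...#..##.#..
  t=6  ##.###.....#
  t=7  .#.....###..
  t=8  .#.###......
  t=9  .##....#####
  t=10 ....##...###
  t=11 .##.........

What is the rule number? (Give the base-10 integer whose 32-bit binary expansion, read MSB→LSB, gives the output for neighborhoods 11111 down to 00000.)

  #####|#  b31=1 t=2,i=6
  ####.|#  b30=1 t=2,i=7
  ###.#|#  b29=1 t=0,i=2
  ###..|.  b28=0 t=2,i=8
  ##.##|.  b27=0 t=0,i=3
  ##.#.|.  b26=0 t=0,i=6
  ##..#|.  b25=0 t=1,i=0
  ##...|.  b24=0 t=2,i=9
  #.###|.  b23=0 t=2,i=4
  #.##.|.  b22=0 t=0,i=4
  #.#.#|.  b21=0 t=0,i=7
  #.#..|.  b20=0 t=0,i=9
  #..##|#  b19=1 t=0,i=11
  #..#.|#  b18=1 t=1,i=1
  #...#|.  b17=0 t=4,i=11
  #....|#  b16=1 t=1,i=4
  .####|.  b15=0 t=2,i=5
  .###.|.  b14=0 t=0,i=1
  .##.#|.  b13=0 t=0,i=5
  .##..|.  b12=0 t=1,i=11
  .#.##|#  b11=1 t=8,i=2
  .#.#.|.  b10=0 t=0,i=8
  .#..#|#  b9=1 t=0,i=10
  .#...|.  b8=0 t=1,i=3
  ..###|.  b7=0 t=0,i=0
  ..##.|.  b6=0 t=1,i=10
  ..#.#|#  b5=1 t=8,i=1
  ..#..|#  b4=1 t=1,i=2
  ...##|.  b3=0 t=1,i=9
  ...#.|.  b2=0 t=4,i=8
  ....#|#  b1=1 t=1,i=8
  .....|#  b0=1 t=1,i=5
  bits 11100000000011010000101000110011 = 3758950963

3758950963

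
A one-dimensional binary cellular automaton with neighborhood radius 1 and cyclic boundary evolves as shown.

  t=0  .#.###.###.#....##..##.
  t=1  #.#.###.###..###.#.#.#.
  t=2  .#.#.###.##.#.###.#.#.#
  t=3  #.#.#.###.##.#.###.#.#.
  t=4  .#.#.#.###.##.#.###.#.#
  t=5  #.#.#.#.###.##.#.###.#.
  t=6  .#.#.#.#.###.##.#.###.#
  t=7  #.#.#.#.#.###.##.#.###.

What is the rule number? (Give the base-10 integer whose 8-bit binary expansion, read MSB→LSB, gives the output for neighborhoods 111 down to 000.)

227

  ### -> #   bit 7 = 1  t=0,i=4
  ##. -> #   bit 6 = 1  t=0,i=5
  #.# -> #   bit 5 = 1  t=0,i=2
  #.. -> .   bit 4 = 0  t=0,i=12
  .## -> .   bit 3 = 0  t=0,i=3
  .#. -> .   bit 2 = 0  t=0,i=1
  ..# -> #   bit 1 = 1  t=0,i=0
  ... -> #   bit 0 = 1  t=0,i=13
  bits 11100011 = 227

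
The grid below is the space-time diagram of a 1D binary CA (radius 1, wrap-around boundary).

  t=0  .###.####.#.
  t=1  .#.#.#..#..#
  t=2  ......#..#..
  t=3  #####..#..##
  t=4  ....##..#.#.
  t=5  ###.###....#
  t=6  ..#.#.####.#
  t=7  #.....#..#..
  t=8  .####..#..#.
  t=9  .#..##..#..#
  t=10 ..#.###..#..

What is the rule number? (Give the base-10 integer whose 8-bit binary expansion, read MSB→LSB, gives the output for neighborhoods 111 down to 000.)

89

  ### -> .   bit 7 = 0  t=0,i=2
  ##. -> #   bit 6 = 1  t=0,i=3
  #.# -> .   bit 5 = 0  t=0,i=4
  #.. -> #   bit 4 = 1  t=0,i=11
  .## -> #   bit 3 = 1  t=0,i=1
  .#. -> .   bit 2 = 0  t=0,i=10
  ..# -> .   bit 1 = 0  t=0,i=0
  ... -> #   bit 0 = 1  t=2,i=0
  bits 01011001 = 89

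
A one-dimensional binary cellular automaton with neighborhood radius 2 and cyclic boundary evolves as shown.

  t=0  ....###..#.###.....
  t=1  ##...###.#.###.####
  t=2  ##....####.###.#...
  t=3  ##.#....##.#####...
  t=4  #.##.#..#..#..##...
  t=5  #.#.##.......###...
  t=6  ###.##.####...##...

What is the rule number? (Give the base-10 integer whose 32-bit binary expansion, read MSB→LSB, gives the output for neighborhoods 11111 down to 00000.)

1996051553

  #####|.  b31=0 t=1,i=17
  ####.|#  b30=1 t=1,i=0
  ###.#|#  b29=1 t=1,i=7
  ###..|#  b28=1 t=0,i=6
  ##.##|.  b27=0 t=1,i=14
  ##.#.|#  b26=1 t=1,i=8
  ##..#|#  b25=1 t=0,i=7
  ##...|.  b24=0 t=0,i=14
  #.###|#  b23=1 t=0,i=11
  #.##.|#  b22=1 t=4,i=2
  #.#.#|#  b21=1 t=1,i=9
  #.#..|#  b20=1 t=2,i=15
  #..##|#  b19=1 t=4,i=13
  #..#.|.  b18=0 t=0,i=8
  #...#|.  b17=0 t=1,i=3
  #....|#  b16=1 t=0,i=15
  .####|.  b15=0 t=1,i=16
  .###.|#  b14=1 t=0,i=5
  .##.#|.  b13=0 t=3,i=1
  .##..|#  b12=1 t=2,i=1
  .#.##|.  b11=0 t=0,i=10
  .#.#.|#  b10=1 t=5,i=1
  .#..#|.  b9=0 t=4,i=6
  .#...|.  b8=0 t=2,i=16
  ..###|.  b7=0 t=0,i=4
  ..##.|#  b6=1 t=2,i=0
  ..#.#|#  b5=1 t=0,i=9
  ..#..|.  b4=0 t=4,i=8
  ...##|.  b3=0 t=0,i=3
  ...#.|.  b2=0 t=4,i=18
  ....#|.  b1=0 t=0,i=2
  .....|#  b0=1 t=0,i=0
  bits 01110110111110010101010001100001 = 1996051553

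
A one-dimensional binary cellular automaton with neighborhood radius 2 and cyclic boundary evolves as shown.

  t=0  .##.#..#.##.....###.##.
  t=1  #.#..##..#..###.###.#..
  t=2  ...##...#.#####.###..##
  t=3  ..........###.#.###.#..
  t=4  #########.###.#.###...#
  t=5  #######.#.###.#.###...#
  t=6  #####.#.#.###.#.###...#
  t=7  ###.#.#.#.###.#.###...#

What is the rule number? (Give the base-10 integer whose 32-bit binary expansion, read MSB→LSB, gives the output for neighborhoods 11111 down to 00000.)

  ##### -> #   bit 31 = 1  t=2,i=12
  ####. -> .   bit 30 = 0  t=2,i=13
  ###.# -> #   bit 29 = 1  t=0,i=18
  ###.. -> #   bit 28 = 1  t=2,i=18
  ##.## -> .   bit 27 = 0  t=0,i=19
  ##.#. -> .   bit 26 = 0  t=0,i=3
  ##..# -> .   bit 25 = 0  t=0,i=22
  ##... -> .   bit 24 = 0  t=0,i=11
  #.### -> #   bit 23 = 1  t=1,i=16
  #.##. -> #   bit 22 = 1  t=0,i=9
  #.#.# -> #   bit 21 = 1  t=3,i=14
  #.#.. -> .   bit 20 = 0  t=0,i=4
  #..## -> #   bit 19 = 1  t=0,i=0
  #..#. -> #   bit 18 = 1  t=0,i=6
  #...# -> .   bit 17 = 0  t=2,i=1
  #.... -> #   bit 16 = 1  t=0,i=12
  .#### -> #   bit 15 = 1  t=2,i=11
  .###. -> #   bit 14 = 1  t=0,i=17
  .##.# -> #   bit 13 = 1  t=0,i=2
  .##.. -> .   bit 12 = 0  t=0,i=10
  .#.## -> .   bit 11 = 0  t=0,i=8
  .#.#. -> .   bit 10 = 0  t=1,i=1
  .#..# -> #   bit 9 = 1  t=0,i=5
  .#... -> .   bit 8 = 0  t=3,i=21
  ..### -> #   bit 7 = 1  t=0,i=16
  ..##. -> .   bit 6 = 0  t=0,i=1
  ..#.# -> .   bit 5 = 0  t=0,i=7
  ..#.. -> .   bit 4 = 0  t=1,i=9
  ...## -> .   bit 3 = 0  t=0,i=15
  ...#. -> .   bit 2 = 0  t=2,i=7
  ....# -> #   bit 1 = 1  t=0,i=14
  ..... -> #   bit 0 = 1  t=0,i=13
  bits 10110000111011011110001010000011 = 2968380035

2968380035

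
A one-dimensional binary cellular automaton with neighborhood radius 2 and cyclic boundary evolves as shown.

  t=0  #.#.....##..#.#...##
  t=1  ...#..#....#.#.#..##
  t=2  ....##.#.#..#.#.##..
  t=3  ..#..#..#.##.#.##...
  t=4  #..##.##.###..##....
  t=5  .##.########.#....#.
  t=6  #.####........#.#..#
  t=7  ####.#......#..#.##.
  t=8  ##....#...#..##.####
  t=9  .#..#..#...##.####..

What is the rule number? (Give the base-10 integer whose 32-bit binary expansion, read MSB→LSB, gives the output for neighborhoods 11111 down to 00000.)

  #####|.  b31=0 t=5,i=6
  ####.|.  b30=0 t=5,i=10
  ###.#|.  b29=0 t=0,i=0
  ###..|#  b28=1 t=4,i=11
  ##.##|#  b27=1 t=4,i=5
  ##.#.|.  b26=0 t=0,i=1
  ##..#|.  b25=0 t=0,i=10
  ##...|.  b24=0 t=1,i=0
  #.###|#  b23=1 t=4,i=9
  #.##.|#  b22=1 t=2,i=16
  #.#.#|.  b21=0 t=1,i=13
  #.#..|.  b20=0 t=0,i=2
  #..##|#  b19=1 t=1,i=17
  #..#.|#  b18=1 t=0,i=11
  #...#|.  b17=0 t=0,i=16
  #....|.  b16=0 t=0,i=4
  .####|#  b15=1 t=5,i=5
  .###.|#  b14=1 t=0,i=19
  .##.#|#  b13=1 t=2,i=5
  .##..|.  b12=0 t=0,i=9
  .#.##|#  b11=1 t=2,i=15
  .#.#.|#  b10=1 t=0,i=13
  .#..#|#  b9=1 t=1,i=4
  .#...|#  b8=1 t=0,i=3
  ..###|#  b7=1 t=0,i=18
  ..##.|.  b6=0 t=0,i=8
  ..#.#|.  b5=0 t=0,i=12
  ..#..|.  b4=0 t=1,i=3
  ...##|.  b3=0 t=0,i=7
  ...#.|.  b2=0 t=1,i=2
  ....#|#  b1=1 t=0,i=6
  .....|.  b0=0 t=0,i=5
  bits 00011000110011001110111110000010 = 416083842

416083842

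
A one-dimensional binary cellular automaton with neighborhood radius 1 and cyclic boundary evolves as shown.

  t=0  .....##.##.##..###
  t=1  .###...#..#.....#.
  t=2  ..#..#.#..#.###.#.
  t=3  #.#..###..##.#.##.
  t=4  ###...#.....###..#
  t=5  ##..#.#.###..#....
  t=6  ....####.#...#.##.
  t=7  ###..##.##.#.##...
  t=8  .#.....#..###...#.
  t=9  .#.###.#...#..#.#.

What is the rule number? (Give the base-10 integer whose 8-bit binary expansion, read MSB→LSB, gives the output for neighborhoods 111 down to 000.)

  ###|#  b7=1 t=0,i=16
  ##.|.  b6=0 t=0,i=6
  #.#|#  b5=1 t=0,i=7
  #..|.  b4=0 t=0,i=0
  .##|.  b3=0 t=0,i=5
  .#.|#  b2=1 t=1,i=7
  ..#|.  b1=0 t=0,i=4
  ...|#  b0=1 t=0,i=1
  bits 10100101 = 165

165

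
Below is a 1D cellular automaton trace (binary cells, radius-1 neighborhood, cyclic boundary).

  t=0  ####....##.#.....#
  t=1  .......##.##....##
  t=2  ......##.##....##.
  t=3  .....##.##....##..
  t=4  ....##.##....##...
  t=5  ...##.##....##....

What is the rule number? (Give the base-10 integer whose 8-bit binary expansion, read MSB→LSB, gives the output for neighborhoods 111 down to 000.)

46

  nb ###: next=.  (t=0,i=0, bit7=0)
  nb ##.: next=.  (t=0,i=3, bit6=0)
  nb #.#: next=#  (t=0,i=10, bit5=1)
  nb #..: next=.  (t=0,i=4, bit4=0)
  nb .##: next=#  (t=0,i=8, bit3=1)
  nb .#.: next=#  (t=0,i=11, bit2=1)
  nb ..#: next=#  (t=0,i=7, bit1=1)
  nb ...: next=.  (t=0,i=5, bit0=0)
  bits 00101110 = 46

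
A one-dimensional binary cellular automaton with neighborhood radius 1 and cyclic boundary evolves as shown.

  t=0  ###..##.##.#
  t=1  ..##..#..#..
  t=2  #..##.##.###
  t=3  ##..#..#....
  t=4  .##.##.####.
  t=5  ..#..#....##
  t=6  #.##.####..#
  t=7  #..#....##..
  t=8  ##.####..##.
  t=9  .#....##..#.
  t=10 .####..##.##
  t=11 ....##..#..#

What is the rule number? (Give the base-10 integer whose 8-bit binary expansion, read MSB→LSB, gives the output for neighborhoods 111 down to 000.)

85

  [7] ### => .  t=0,i=0
  [6] ##. => #  t=0,i=2
  [5] #.# => .  t=0,i=7
  [4] #.. => #  t=0,i=3
  [3] .## => .  t=0,i=5
  [2] .#. => #  t=1,i=6
  [1] ..# => .  t=0,i=4
  [0] ... => #  t=1,i=0
  bits 01010101 = 85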